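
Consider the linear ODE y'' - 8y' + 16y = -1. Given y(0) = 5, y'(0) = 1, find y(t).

Characteristic equation r² - 8r + 16 = 0 has discriminant (-8)² - 4·(16) = 0, so r = 4 is a repeated root.
Hence y_h = (C1 + C2*t)*exp(4*t).
For the particular solution try y_p = A0. Substituting and matching coefficients of each power of t gives A0 = -1/16, so y_p = -1/16.
General solution: y = -1/16 + C1*exp(4*t) + C2*t*exp(4*t).
Apply the initial conditions: y(0) = -1/16 + C1 = 5 and y'(0) = C2 + 4*C1 = 1. Solving gives C1 = 81/16, C2 = -77/4.

y = -1/16 + 81*exp(4*t)/16 - 77*t*exp(4*t)/4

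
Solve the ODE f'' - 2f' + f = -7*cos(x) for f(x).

Characteristic equation r² - 2r + 1 = 0 has discriminant (-2)² - 4·(1) = 0, so r = 1 is a repeated root.
Hence f_h = (C1 + C2*x)*exp(x).
Try f_p = A*cos(x) + B*sin(x). Substituting and equating the coefficients of cos(x) and sin(x) gives A = 0, B = 7/2, so f_p = 7*sin(x)/2.

f = 7*sin(x)/2 + C1*exp(x) + C2*x*exp(x)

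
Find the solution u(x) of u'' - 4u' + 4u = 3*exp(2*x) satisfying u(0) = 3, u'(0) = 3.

Characteristic equation r² - 4r + 4 = 0 has discriminant (-4)² - 4·(4) = 0, so r = 2 is a repeated root.
Hence u_h = (C1 + C2*x)*exp(2*x).
Since exp(2*x) solves the homogeneous equation (r = 2 is a root of multiplicity 2), multiply the trial by x^2. Try u_p = A*x^2*exp(2*x). Substituting into the equation and dividing by exp(2*x) gives A = 3/2, so u_p = 3*x^2*exp(2*x)/2.
General solution: u = C1*exp(2*x) + 3*x^2*exp(2*x)/2 + C2*x*exp(2*x).
Apply the initial conditions: u(0) = C1 = 3 and u'(0) = C2 + 2*C1 = 3. Solving gives C1 = 3, C2 = -3.

u = 3*exp(2*x) - 3*x*exp(2*x) + 3*x**2*exp(2*x)/2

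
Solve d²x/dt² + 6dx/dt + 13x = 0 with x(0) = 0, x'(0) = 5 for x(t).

Characteristic equation r² + 6r + 13 = 0 has discriminant (6)² - 4·(13) = -16 < 0, so r = -3 ± 2i.
Hence x_h = C1*cos(2*t)*exp(-3*t) + C2*exp(-3*t)*sin(2*t).
Apply the initial conditions: x(0) = C1 = 0 and x'(0) = -3*C1 + 2*C2 = 5. Solving gives C1 = 0, C2 = 5/2.

x = 5*exp(-3*t)*sin(2*t)/2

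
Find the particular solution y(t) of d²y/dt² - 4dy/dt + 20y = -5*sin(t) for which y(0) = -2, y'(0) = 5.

y = -95*sin(t)/377 - 20*cos(t)/377 - 734*cos(4*t)*exp(2*t)/377 + 862*exp(2*t)*sin(4*t)/377

Characteristic equation r² - 4r + 20 = 0 has discriminant (-4)² - 4·(20) = -64 < 0, so r = 2 ± 4i.
Hence y_h = C1*cos(4*t)*exp(2*t) + C2*exp(2*t)*sin(4*t).
Try y_p = A*cos(t) + B*sin(t). Substituting and equating the coefficients of cos(t) and sin(t) gives A = -20/377, B = -95/377, so y_p = -95*sin(t)/377 - 20*cos(t)/377.
General solution: y = -95*sin(t)/377 - 20*cos(t)/377 + C1*cos(4*t)*exp(2*t) + C2*exp(2*t)*sin(4*t).
Apply the initial conditions: y(0) = -20/377 + C1 = -2 and y'(0) = -95/377 + 2*C1 + 4*C2 = 5. Solving gives C1 = -734/377, C2 = 862/377.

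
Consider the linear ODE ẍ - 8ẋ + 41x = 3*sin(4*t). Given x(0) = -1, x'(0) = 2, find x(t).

x = 75*sin(4*t)/1649 + 96*cos(4*t)/1649 - 1745*cos(5*t)*exp(4*t)/1649 + 9978*exp(4*t)*sin(5*t)/8245

Characteristic equation r² - 8r + 41 = 0 has discriminant (-8)² - 4·(41) = -100 < 0, so r = 4 ± 5i.
Hence x_h = C1*cos(5*t)*exp(4*t) + C2*exp(4*t)*sin(5*t).
Try x_p = A*cos(4*t) + B*sin(4*t). Substituting and equating the coefficients of cos(4t) and sin(4t) gives A = 96/1649, B = 75/1649, so x_p = 75*sin(4*t)/1649 + 96*cos(4*t)/1649.
General solution: x = 75*sin(4*t)/1649 + 96*cos(4*t)/1649 + C1*cos(5*t)*exp(4*t) + C2*exp(4*t)*sin(5*t).
Apply the initial conditions: x(0) = 96/1649 + C1 = -1 and x'(0) = 300/1649 + 4*C1 + 5*C2 = 2. Solving gives C1 = -1745/1649, C2 = 9978/8245.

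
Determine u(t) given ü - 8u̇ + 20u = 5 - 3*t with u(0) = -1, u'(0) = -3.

Characteristic equation r² - 8r + 20 = 0 has discriminant (-8)² - 4·(20) = -16 < 0, so r = 4 ± 2i.
Hence u_h = C1*cos(2*t)*exp(4*t) + C2*exp(4*t)*sin(2*t).
For the particular solution try u_p = A0 + A1*t. Substituting and matching coefficients of each power of t gives A0 = 19/100, A1 = -3/20, so u_p = 19/100 - 3*t/20.
General solution: u = 19/100 - 3*t/20 + C1*cos(2*t)*exp(4*t) + C2*exp(4*t)*sin(2*t).
Apply the initial conditions: u(0) = 19/100 + C1 = -1 and u'(0) = -3/20 + 2*C2 + 4*C1 = -3. Solving gives C1 = -119/100, C2 = 191/200.

u = 19/100 - 3*t/20 - 119*cos(2*t)*exp(4*t)/100 + 191*exp(4*t)*sin(2*t)/200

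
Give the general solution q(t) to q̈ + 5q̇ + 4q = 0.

Characteristic equation r² + 5r + 4 = 0 factors as (r + 4)(r + 1) = 0, so r = -4, -1.
Hence q_h = C1*exp(-4*t) + C2*exp(-t).

q = C1*exp(-4*t) + C2*exp(-t)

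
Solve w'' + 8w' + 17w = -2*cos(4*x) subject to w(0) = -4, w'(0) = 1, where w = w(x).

Characteristic equation r² + 8r + 17 = 0 has discriminant (8)² - 4·(17) = -4 < 0, so r = -4 ± i.
Hence w_h = C1*cos(x)*exp(-4*x) + C2*exp(-4*x)*sin(x).
Try w_p = A*cos(4*x) + B*sin(4*x). Substituting and equating the coefficients of cos(4x) and sin(4x) gives A = -2/1025, B = -64/1025, so w_p = -64*sin(4*x)/1025 - 2*cos(4*x)/1025.
General solution: w = -64*sin(4*x)/1025 - 2*cos(4*x)/1025 + C1*cos(x)*exp(-4*x) + C2*exp(-4*x)*sin(x).
Apply the initial conditions: w(0) = -2/1025 + C1 = -4 and w'(0) = -256/1025 + C2 - 4*C1 = 1. Solving gives C1 = -4098/1025, C2 = -15111/1025.

w = -64*sin(4*x)/1025 - 2*cos(4*x)/1025 - 15111*exp(-4*x)*sin(x)/1025 - 4098*cos(x)*exp(-4*x)/1025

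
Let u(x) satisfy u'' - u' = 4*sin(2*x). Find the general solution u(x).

Characteristic equation r² - r = 0 factors as (r - 1)r = 0, so r = 1, 0.
Hence u_h = C1*exp(x) + C2.
Try u_p = A*cos(2*x) + B*sin(2*x). Substituting and equating the coefficients of cos(2x) and sin(2x) gives A = 2/5, B = -4/5, so u_p = -4*sin(2*x)/5 + 2*cos(2*x)/5.

u = C2 - 4*sin(2*x)/5 + 2*cos(2*x)/5 + C1*exp(x)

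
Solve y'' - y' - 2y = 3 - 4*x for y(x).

Characteristic equation r² - r - 2 = 0 factors as (r + 1)(r - 2) = 0, so r = -1, 2.
Hence y_h = C1*exp(-x) + C2*exp(2*x).
For the particular solution try y_p = A0 + A1*x. Substituting and matching coefficients of each power of x gives A0 = -5/2, A1 = 2, so y_p = -5/2 + 2*x.

y = -5/2 + 2*x + C1*exp(-x) + C2*exp(2*x)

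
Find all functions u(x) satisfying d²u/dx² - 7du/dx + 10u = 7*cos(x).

Characteristic equation r² - 7r + 10 = 0 factors as (r - 5)(r - 2) = 0, so r = 5, 2.
Hence u_h = C1*exp(5*x) + C2*exp(2*x).
Try u_p = A*cos(x) + B*sin(x). Substituting and equating the coefficients of cos(x) and sin(x) gives A = 63/130, B = -49/130, so u_p = -49*sin(x)/130 + 63*cos(x)/130.

u = -49*sin(x)/130 + 63*cos(x)/130 + C1*exp(5*x) + C2*exp(2*x)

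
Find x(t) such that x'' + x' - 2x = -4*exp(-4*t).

x = -2*exp(-4*t)/5 + C1*exp(t) + C2*exp(-2*t)

Characteristic equation r² + r - 2 = 0 factors as (r - 1)(r + 2) = 0, so r = 1, -2.
Hence x_h = C1*exp(t) + C2*exp(-2*t).
Try x_p = A*exp(-4*t). Substituting into the equation and dividing by exp(-4*t) gives A = -2/5, so x_p = -2*exp(-4*t)/5.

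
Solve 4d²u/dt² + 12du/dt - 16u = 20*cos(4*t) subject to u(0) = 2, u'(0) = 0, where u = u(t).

Divide through by 4: u'' + 3u' - 4u = 5*cos(4*t).
Characteristic equation r² + 3r - 4 = 0 factors as (r + 4)(r - 1) = 0, so r = -4, 1.
Hence u_h = C1*exp(-4*t) + C2*exp(t).
Try u_p = A*cos(4*t) + B*sin(4*t). Substituting and equating the coefficients of cos(4t) and sin(4t) gives A = -25/136, B = 15/136, so u_p = -25*cos(4*t)/136 + 15*sin(4*t)/136.
General solution: u = -25*cos(4*t)/136 + 15*sin(4*t)/136 + C1*exp(-4*t) + C2*exp(t).
Apply the initial conditions: u(0) = -25/136 + C1 + C2 = 2 and u'(0) = 15/34 + C2 - 4*C1 = 0. Solving gives C1 = 21/40, C2 = 141/85.

u = -25*cos(4*t)/136 + 15*sin(4*t)/136 + 21*exp(-4*t)/40 + 141*exp(t)/85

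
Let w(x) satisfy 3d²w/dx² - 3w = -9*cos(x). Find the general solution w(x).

w = 3*cos(x)/2 + C1*exp(-x) + C2*exp(x)

Divide through by 3: w'' - w = -3*cos(x).
Characteristic equation r² - 1 = 0 factors as (r + 1)(r - 1) = 0, so r = -1, 1.
Hence w_h = C1*exp(-x) + C2*exp(x).
Try w_p = A*cos(x) + B*sin(x). Substituting and equating the coefficients of cos(x) and sin(x) gives A = 3/2, B = 0, so w_p = 3*cos(x)/2.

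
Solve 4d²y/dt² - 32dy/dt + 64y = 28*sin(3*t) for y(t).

y = 49*sin(3*t)/625 + 168*cos(3*t)/625 + C1*exp(4*t) + C2*t*exp(4*t)

Divide through by 4: y'' - 8y' + 16y = 7*sin(3*t).
Characteristic equation r² - 8r + 16 = 0 has discriminant (-8)² - 4·(16) = 0, so r = 4 is a repeated root.
Hence y_h = (C1 + C2*t)*exp(4*t).
Try y_p = A*cos(3*t) + B*sin(3*t). Substituting and equating the coefficients of cos(3t) and sin(3t) gives A = 168/625, B = 49/625, so y_p = 49*sin(3*t)/625 + 168*cos(3*t)/625.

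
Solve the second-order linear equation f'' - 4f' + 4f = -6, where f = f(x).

Characteristic equation r² - 4r + 4 = 0 has discriminant (-4)² - 4·(4) = 0, so r = 2 is a repeated root.
Hence f_h = (C1 + C2*x)*exp(2*x).
For the particular solution try f_p = A0. Substituting and matching coefficients of each power of x gives A0 = -3/2, so f_p = -3/2.

f = -3/2 + C1*exp(2*x) + C2*x*exp(2*x)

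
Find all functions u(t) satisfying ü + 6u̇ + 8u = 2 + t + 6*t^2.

u = 13/16 - t + 3*t**2/4 + C1*exp(-4*t) + C2*exp(-2*t)

Characteristic equation r² + 6r + 8 = 0 factors as (r + 4)(r + 2) = 0, so r = -4, -2.
Hence u_h = C1*exp(-4*t) + C2*exp(-2*t).
For the particular solution try u_p = A0 + A1*t + A2*t^2. Substituting and matching coefficients of each power of t gives A0 = 13/16, A1 = -1, A2 = 3/4, so u_p = 13/16 - t + 3*t^2/4.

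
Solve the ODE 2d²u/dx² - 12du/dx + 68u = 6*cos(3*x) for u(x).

u = -54*sin(3*x)/949 + 75*cos(3*x)/949 + C1*cos(5*x)*exp(3*x) + C2*exp(3*x)*sin(5*x)

Divide through by 2: u'' - 6u' + 34u = 3*cos(3*x).
Characteristic equation r² - 6r + 34 = 0 has discriminant (-6)² - 4·(34) = -100 < 0, so r = 3 ± 5i.
Hence u_h = C1*cos(5*x)*exp(3*x) + C2*exp(3*x)*sin(5*x).
Try u_p = A*cos(3*x) + B*sin(3*x). Substituting and equating the coefficients of cos(3x) and sin(3x) gives A = 75/949, B = -54/949, so u_p = -54*sin(3*x)/949 + 75*cos(3*x)/949.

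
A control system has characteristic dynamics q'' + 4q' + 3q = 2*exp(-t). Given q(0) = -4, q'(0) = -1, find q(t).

Characteristic equation r² + 4r + 3 = 0 factors as (r + 3)(r + 1) = 0, so r = -3, -1.
Hence q_h = C1*exp(-3*t) + C2*exp(-t).
Since exp(-t) solves the homogeneous equation (r = -1 is a root of multiplicity 1), multiply the trial by t. Try q_p = A*t*exp(-t). Substituting into the equation and dividing by exp(-t) gives A = 1, so q_p = t*exp(-t).
General solution: q = C1*exp(-3*t) + C2*exp(-t) + t*exp(-t).
Apply the initial conditions: q(0) = C1 + C2 = -4 and q'(0) = 1 - C2 - 3*C1 = -1. Solving gives C1 = 3, C2 = -7.

q = -7*exp(-t) + 3*exp(-3*t) + t*exp(-t)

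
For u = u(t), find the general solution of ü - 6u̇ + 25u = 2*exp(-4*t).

u = 2*exp(-4*t)/65 + C1*cos(4*t)*exp(3*t) + C2*exp(3*t)*sin(4*t)

Characteristic equation r² - 6r + 25 = 0 has discriminant (-6)² - 4·(25) = -64 < 0, so r = 3 ± 4i.
Hence u_h = C1*cos(4*t)*exp(3*t) + C2*exp(3*t)*sin(4*t).
Try u_p = A*exp(-4*t). Substituting into the equation and dividing by exp(-4*t) gives A = 2/65, so u_p = 2*exp(-4*t)/65.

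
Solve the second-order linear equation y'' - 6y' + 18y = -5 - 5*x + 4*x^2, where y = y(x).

Characteristic equation r² - 6r + 18 = 0 has discriminant (-6)² - 4·(18) = -36 < 0, so r = 3 ± 3i.
Hence y_h = C1*cos(3*x)*exp(3*x) + C2*exp(3*x)*sin(3*x).
For the particular solution try y_p = A0 + A1*x + A2*x^2. Substituting and matching coefficients of each power of x gives A0 = -28/81, A1 = -7/54, A2 = 2/9, so y_p = -28/81 - 7*x/54 + 2*x^2/9.

y = -28/81 - 7*x/54 + 2*x**2/9 + C1*cos(3*x)*exp(3*x) + C2*exp(3*x)*sin(3*x)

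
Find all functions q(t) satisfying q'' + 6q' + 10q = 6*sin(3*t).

q = -108*cos(3*t)/325 + 6*sin(3*t)/325 + C1*cos(t)*exp(-3*t) + C2*exp(-3*t)*sin(t)

Characteristic equation r² + 6r + 10 = 0 has discriminant (6)² - 4·(10) = -4 < 0, so r = -3 ± i.
Hence q_h = C1*cos(t)*exp(-3*t) + C2*exp(-3*t)*sin(t).
Try q_p = A*cos(3*t) + B*sin(3*t). Substituting and equating the coefficients of cos(3t) and sin(3t) gives A = -108/325, B = 6/325, so q_p = -108*cos(3*t)/325 + 6*sin(3*t)/325.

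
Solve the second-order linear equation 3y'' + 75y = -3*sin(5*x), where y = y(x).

y = C1*cos(5*x) + C2*sin(5*x) + x*cos(5*x)/10

Divide through by 3: y'' + 25y = -sin(5*x).
Characteristic equation r² + 25 = 0 has discriminant (0)² - 4·(25) = -100 < 0, so r = ± 5i.
Hence y_h = C1*cos(5*x) + C2*sin(5*x).
Since ±5i are characteristic roots, multiply the trial by x. Try y_p = x*(A*cos(5*x) + B*sin(5*x)). Substituting and equating the coefficients of cos(5x) and sin(5x) gives A = 1/10, B = 0, so y_p = x*cos(5*x)/10.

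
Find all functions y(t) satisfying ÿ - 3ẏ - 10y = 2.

Characteristic equation r² - 3r - 10 = 0 factors as (r + 2)(r - 5) = 0, so r = -2, 5.
Hence y_h = C1*exp(-2*t) + C2*exp(5*t).
For the particular solution try y_p = A0. Substituting and matching coefficients of each power of t gives A0 = -1/5, so y_p = -1/5.

y = -1/5 + C1*exp(-2*t) + C2*exp(5*t)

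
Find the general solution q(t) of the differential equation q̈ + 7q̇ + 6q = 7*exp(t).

Characteristic equation r² + 7r + 6 = 0 factors as (r + 1)(r + 6) = 0, so r = -1, -6.
Hence q_h = C1*exp(-t) + C2*exp(-6*t).
Try q_p = A*exp(t). Substituting into the equation and dividing by exp(t) gives A = 1/2, so q_p = exp(t)/2.

q = exp(t)/2 + C1*exp(-t) + C2*exp(-6*t)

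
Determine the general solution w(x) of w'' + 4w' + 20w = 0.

w = C1*cos(4*x)*exp(-2*x) + C2*exp(-2*x)*sin(4*x)

Characteristic equation r² + 4r + 20 = 0 has discriminant (4)² - 4·(20) = -64 < 0, so r = -2 ± 4i.
Hence w_h = C1*cos(4*x)*exp(-2*x) + C2*exp(-2*x)*sin(4*x).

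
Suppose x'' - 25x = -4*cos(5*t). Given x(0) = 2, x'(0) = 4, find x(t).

Characteristic equation r² - 25 = 0 factors as (r + 5)(r - 5) = 0, so r = -5, 5.
Hence x_h = C1*exp(-5*t) + C2*exp(5*t).
Try x_p = A*cos(5*t) + B*sin(5*t). Substituting and equating the coefficients of cos(5t) and sin(5t) gives A = 2/25, B = 0, so x_p = 2*cos(5*t)/25.
General solution: x = 2*cos(5*t)/25 + C1*exp(-5*t) + C2*exp(5*t).
Apply the initial conditions: x(0) = 2/25 + C1 + C2 = 2 and x'(0) = -5*C1 + 5*C2 = 4. Solving gives C1 = 14/25, C2 = 34/25.

x = 2*cos(5*t)/25 + 14*exp(-5*t)/25 + 34*exp(5*t)/25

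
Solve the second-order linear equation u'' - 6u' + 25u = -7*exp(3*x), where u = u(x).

Characteristic equation r² - 6r + 25 = 0 has discriminant (-6)² - 4·(25) = -64 < 0, so r = 3 ± 4i.
Hence u_h = C1*cos(4*x)*exp(3*x) + C2*exp(3*x)*sin(4*x).
Try u_p = A*exp(3*x). Substituting into the equation and dividing by exp(3*x) gives A = -7/16, so u_p = -7*exp(3*x)/16.

u = -7*exp(3*x)/16 + C1*cos(4*x)*exp(3*x) + C2*exp(3*x)*sin(4*x)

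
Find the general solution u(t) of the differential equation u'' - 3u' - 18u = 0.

u = C1*exp(6*t) + C2*exp(-3*t)

Characteristic equation r² - 3r - 18 = 0 factors as (r - 6)(r + 3) = 0, so r = 6, -3.
Hence u_h = C1*exp(6*t) + C2*exp(-3*t).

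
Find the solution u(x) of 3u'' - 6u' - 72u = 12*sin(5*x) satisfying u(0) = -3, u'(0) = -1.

u = -773*exp(6*x)/610 - 717*exp(-4*x)/410 - 196*sin(5*x)/2501 + 40*cos(5*x)/2501

Divide through by 3: u'' - 2u' - 24u = 4*sin(5*x).
Characteristic equation r² - 2r - 24 = 0 factors as (r + 4)(r - 6) = 0, so r = -4, 6.
Hence u_h = C1*exp(-4*x) + C2*exp(6*x).
Try u_p = A*cos(5*x) + B*sin(5*x). Substituting and equating the coefficients of cos(5x) and sin(5x) gives A = 40/2501, B = -196/2501, so u_p = -196*sin(5*x)/2501 + 40*cos(5*x)/2501.
General solution: u = -196*sin(5*x)/2501 + 40*cos(5*x)/2501 + C1*exp(-4*x) + C2*exp(6*x).
Apply the initial conditions: u(0) = 40/2501 + C1 + C2 = -3 and u'(0) = -980/2501 - 4*C1 + 6*C2 = -1. Solving gives C1 = -717/410, C2 = -773/610.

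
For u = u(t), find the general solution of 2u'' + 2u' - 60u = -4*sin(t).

Divide through by 2: u'' + u' - 30u = -2*sin(t).
Characteristic equation r² + r - 30 = 0 factors as (r + 6)(r - 5) = 0, so r = -6, 5.
Hence u_h = C1*exp(-6*t) + C2*exp(5*t).
Try u_p = A*cos(t) + B*sin(t). Substituting and equating the coefficients of cos(t) and sin(t) gives A = 1/481, B = 31/481, so u_p = cos(t)/481 + 31*sin(t)/481.

u = cos(t)/481 + 31*sin(t)/481 + C1*exp(-6*t) + C2*exp(5*t)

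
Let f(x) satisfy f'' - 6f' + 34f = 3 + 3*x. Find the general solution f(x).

Characteristic equation r² - 6r + 34 = 0 has discriminant (-6)² - 4·(34) = -100 < 0, so r = 3 ± 5i.
Hence f_h = C1*cos(5*x)*exp(3*x) + C2*exp(3*x)*sin(5*x).
For the particular solution try f_p = A0 + A1*x. Substituting and matching coefficients of each power of x gives A0 = 30/289, A1 = 3/34, so f_p = 30/289 + 3*x/34.

f = 30/289 + 3*x/34 + C1*cos(5*x)*exp(3*x) + C2*exp(3*x)*sin(5*x)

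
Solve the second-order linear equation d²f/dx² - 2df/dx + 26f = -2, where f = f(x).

Characteristic equation r² - 2r + 26 = 0 has discriminant (-2)² - 4·(26) = -100 < 0, so r = 1 ± 5i.
Hence f_h = C1*cos(5*x)*exp(x) + C2*exp(x)*sin(5*x).
For the particular solution try f_p = A0. Substituting and matching coefficients of each power of x gives A0 = -1/13, so f_p = -1/13.

f = -1/13 + C1*cos(5*x)*exp(x) + C2*exp(x)*sin(5*x)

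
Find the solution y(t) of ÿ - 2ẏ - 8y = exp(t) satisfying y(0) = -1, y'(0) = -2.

Characteristic equation r² - 2r - 8 = 0 factors as (r - 4)(r + 2) = 0, so r = 4, -2.
Hence y_h = C1*exp(4*t) + C2*exp(-2*t).
Try y_p = A*exp(t). Substituting into the equation and dividing by exp(t) gives A = -1/9, so y_p = -exp(t)/9.
General solution: y = -exp(t)/9 + C1*exp(4*t) + C2*exp(-2*t).
Apply the initial conditions: y(0) = -1/9 + C1 + C2 = -1 and y'(0) = -1/9 - 2*C2 + 4*C1 = -2. Solving gives C1 = -11/18, C2 = -5/18.

y = -11*exp(4*t)/18 - 5*exp(-2*t)/18 - exp(t)/9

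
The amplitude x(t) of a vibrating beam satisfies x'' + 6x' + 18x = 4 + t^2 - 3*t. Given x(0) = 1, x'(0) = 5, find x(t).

x = 23/81 - 11*t/54 + t**2/18 + 58*cos(3*t)*exp(-3*t)/81 + 397*exp(-3*t)*sin(3*t)/162

Characteristic equation r² + 6r + 18 = 0 has discriminant (6)² - 4·(18) = -36 < 0, so r = -3 ± 3i.
Hence x_h = C1*cos(3*t)*exp(-3*t) + C2*exp(-3*t)*sin(3*t).
For the particular solution try x_p = A0 + A1*t + A2*t^2. Substituting and matching coefficients of each power of t gives A0 = 23/81, A1 = -11/54, A2 = 1/18, so x_p = 23/81 - 11*t/54 + t^2/18.
General solution: x = 23/81 - 11*t/54 + t^2/18 + C1*cos(3*t)*exp(-3*t) + C2*exp(-3*t)*sin(3*t).
Apply the initial conditions: x(0) = 23/81 + C1 = 1 and x'(0) = -11/54 - 3*C1 + 3*C2 = 5. Solving gives C1 = 58/81, C2 = 397/162.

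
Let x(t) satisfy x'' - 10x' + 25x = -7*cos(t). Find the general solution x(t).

Characteristic equation r² - 10r + 25 = 0 has discriminant (-10)² - 4·(25) = 0, so r = 5 is a repeated root.
Hence x_h = (C1 + C2*t)*exp(5*t).
Try x_p = A*cos(t) + B*sin(t). Substituting and equating the coefficients of cos(t) and sin(t) gives A = -42/169, B = 35/338, so x_p = -42*cos(t)/169 + 35*sin(t)/338.

x = -42*cos(t)/169 + 35*sin(t)/338 + C1*exp(5*t) + C2*t*exp(5*t)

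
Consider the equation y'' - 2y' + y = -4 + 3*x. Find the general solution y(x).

Characteristic equation r² - 2r + 1 = 0 has discriminant (-2)² - 4·(1) = 0, so r = 1 is a repeated root.
Hence y_h = (C1 + C2*x)*exp(x).
For the particular solution try y_p = A0 + A1*x. Substituting and matching coefficients of each power of x gives A0 = 2, A1 = 3, so y_p = 2 + 3*x.

y = 2 + 3*x + C1*exp(x) + C2*x*exp(x)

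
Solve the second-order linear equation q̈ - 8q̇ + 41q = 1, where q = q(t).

Characteristic equation r² - 8r + 41 = 0 has discriminant (-8)² - 4·(41) = -100 < 0, so r = 4 ± 5i.
Hence q_h = C1*cos(5*t)*exp(4*t) + C2*exp(4*t)*sin(5*t).
For the particular solution try q_p = A0. Substituting and matching coefficients of each power of t gives A0 = 1/41, so q_p = 1/41.

q = 1/41 + C1*cos(5*t)*exp(4*t) + C2*exp(4*t)*sin(5*t)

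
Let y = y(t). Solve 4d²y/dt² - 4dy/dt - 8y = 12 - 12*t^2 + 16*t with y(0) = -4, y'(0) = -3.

y = 7/4 - 4*exp(-t) - 7*t/2 - 7*exp(2*t)/4 + 3*t**2/2

Divide through by 4: y'' - y' - 2y = 3 - 3*t^2 + 4*t.
Characteristic equation r² - r - 2 = 0 factors as (r - 2)(r + 1) = 0, so r = 2, -1.
Hence y_h = C1*exp(2*t) + C2*exp(-t).
For the particular solution try y_p = A0 + A1*t + A2*t^2. Substituting and matching coefficients of each power of t gives A0 = 7/4, A1 = -7/2, A2 = 3/2, so y_p = 7/4 - 7*t/2 + 3*t^2/2.
General solution: y = 7/4 - 7*t/2 + 3*t^2/2 + C1*exp(2*t) + C2*exp(-t).
Apply the initial conditions: y(0) = 7/4 + C1 + C2 = -4 and y'(0) = -7/2 - C2 + 2*C1 = -3. Solving gives C1 = -7/4, C2 = -4.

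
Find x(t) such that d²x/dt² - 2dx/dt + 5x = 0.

x = C1*cos(2*t)*exp(t) + C2*exp(t)*sin(2*t)

Characteristic equation r² - 2r + 5 = 0 has discriminant (-2)² - 4·(5) = -16 < 0, so r = 1 ± 2i.
Hence x_h = C1*cos(2*t)*exp(t) + C2*exp(t)*sin(2*t).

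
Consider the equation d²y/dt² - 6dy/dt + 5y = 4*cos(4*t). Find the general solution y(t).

Characteristic equation r² - 6r + 5 = 0 factors as (r - 5)(r - 1) = 0, so r = 5, 1.
Hence y_h = C1*exp(5*t) + C2*exp(t).
Try y_p = A*cos(4*t) + B*sin(4*t). Substituting and equating the coefficients of cos(4t) and sin(4t) gives A = -44/697, B = -96/697, so y_p = -96*sin(4*t)/697 - 44*cos(4*t)/697.

y = -96*sin(4*t)/697 - 44*cos(4*t)/697 + C1*exp(5*t) + C2*exp(t)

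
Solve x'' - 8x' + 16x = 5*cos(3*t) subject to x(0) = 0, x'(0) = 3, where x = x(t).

Characteristic equation r² - 8r + 16 = 0 has discriminant (-8)² - 4·(16) = 0, so r = 4 is a repeated root.
Hence x_h = (C1 + C2*t)*exp(4*t).
Try x_p = A*cos(3*t) + B*sin(3*t). Substituting and equating the coefficients of cos(3t) and sin(3t) gives A = 7/125, B = -24/125, so x_p = -24*sin(3*t)/125 + 7*cos(3*t)/125.
General solution: x = -24*sin(3*t)/125 + 7*cos(3*t)/125 + C1*exp(4*t) + C2*t*exp(4*t).
Apply the initial conditions: x(0) = 7/125 + C1 = 0 and x'(0) = -72/125 + C2 + 4*C1 = 3. Solving gives C1 = -7/125, C2 = 19/5.

x = -24*sin(3*t)/125 - 7*exp(4*t)/125 + 7*cos(3*t)/125 + 19*t*exp(4*t)/5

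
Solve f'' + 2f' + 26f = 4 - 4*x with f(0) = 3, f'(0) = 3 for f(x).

Characteristic equation r² + 2r + 26 = 0 has discriminant (2)² - 4·(26) = -100 < 0, so r = -1 ± 5i.
Hence f_h = C1*cos(5*x)*exp(-x) + C2*exp(-x)*sin(5*x).
For the particular solution try f_p = A0 + A1*x. Substituting and matching coefficients of each power of x gives A0 = 28/169, A1 = -2/13, so f_p = 28/169 - 2*x/13.
General solution: f = 28/169 - 2*x/13 + C1*cos(5*x)*exp(-x) + C2*exp(-x)*sin(5*x).
Apply the initial conditions: f(0) = 28/169 + C1 = 3 and f'(0) = -2/13 - C1 + 5*C2 = 3. Solving gives C1 = 479/169, C2 = 1012/845.

f = 28/169 - 2*x/13 + 479*cos(5*x)*exp(-x)/169 + 1012*exp(-x)*sin(5*x)/845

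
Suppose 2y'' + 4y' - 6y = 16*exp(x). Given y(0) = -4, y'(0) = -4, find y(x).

y = exp(-3*x)/2 - 9*exp(x)/2 + 2*x*exp(x)

Divide through by 2: y'' + 2y' - 3y = 8*exp(x).
Characteristic equation r² + 2r - 3 = 0 factors as (r - 1)(r + 3) = 0, so r = 1, -3.
Hence y_h = C1*exp(x) + C2*exp(-3*x).
Since exp(x) solves the homogeneous equation (r = 1 is a root of multiplicity 1), multiply the trial by x. Try y_p = A*x*exp(x). Substituting into the equation and dividing by exp(x) gives A = 2, so y_p = 2*x*exp(x).
General solution: y = C1*exp(x) + C2*exp(-3*x) + 2*x*exp(x).
Apply the initial conditions: y(0) = C1 + C2 = -4 and y'(0) = 2 + C1 - 3*C2 = -4. Solving gives C1 = -9/2, C2 = 1/2.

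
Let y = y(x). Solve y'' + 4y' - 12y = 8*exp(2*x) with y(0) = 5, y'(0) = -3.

y = 7*exp(-6*x)/4 + 13*exp(2*x)/4 + x*exp(2*x)

Characteristic equation r² + 4r - 12 = 0 factors as (r + 6)(r - 2) = 0, so r = -6, 2.
Hence y_h = C1*exp(-6*x) + C2*exp(2*x).
Since exp(2*x) solves the homogeneous equation (r = 2 is a root of multiplicity 1), multiply the trial by x. Try y_p = A*x*exp(2*x). Substituting into the equation and dividing by exp(2*x) gives A = 1, so y_p = x*exp(2*x).
General solution: y = C1*exp(-6*x) + C2*exp(2*x) + x*exp(2*x).
Apply the initial conditions: y(0) = C1 + C2 = 5 and y'(0) = 1 - 6*C1 + 2*C2 = -3. Solving gives C1 = 7/4, C2 = 13/4.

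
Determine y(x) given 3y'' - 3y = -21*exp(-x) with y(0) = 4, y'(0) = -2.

y = -3*exp(x)/4 + 19*exp(-x)/4 + 7*x*exp(-x)/2

Divide through by 3: y'' - y = -7*exp(-x).
Characteristic equation r² - 1 = 0 factors as (r + 1)(r - 1) = 0, so r = -1, 1.
Hence y_h = C1*exp(-x) + C2*exp(x).
Since exp(-x) solves the homogeneous equation (r = -1 is a root of multiplicity 1), multiply the trial by x. Try y_p = A*x*exp(-x). Substituting into the equation and dividing by exp(-x) gives A = 7/2, so y_p = 7*x*exp(-x)/2.
General solution: y = C1*exp(-x) + C2*exp(x) + 7*x*exp(-x)/2.
Apply the initial conditions: y(0) = C1 + C2 = 4 and y'(0) = 7/2 + C2 - C1 = -2. Solving gives C1 = 19/4, C2 = -3/4.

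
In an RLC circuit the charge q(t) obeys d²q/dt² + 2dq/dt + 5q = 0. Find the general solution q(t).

Characteristic equation r² + 2r + 5 = 0 has discriminant (2)² - 4·(5) = -16 < 0, so r = -1 ± 2i.
Hence q_h = C1*cos(2*t)*exp(-t) + C2*exp(-t)*sin(2*t).

q = C1*cos(2*t)*exp(-t) + C2*exp(-t)*sin(2*t)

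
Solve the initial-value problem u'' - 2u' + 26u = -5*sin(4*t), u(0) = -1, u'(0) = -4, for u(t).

u = -25*sin(4*t)/82 - 10*cos(4*t)/41 - 83*exp(t)*sin(5*t)/205 - 31*cos(5*t)*exp(t)/41

Characteristic equation r² - 2r + 26 = 0 has discriminant (-2)² - 4·(26) = -100 < 0, so r = 1 ± 5i.
Hence u_h = C1*cos(5*t)*exp(t) + C2*exp(t)*sin(5*t).
Try u_p = A*cos(4*t) + B*sin(4*t). Substituting and equating the coefficients of cos(4t) and sin(4t) gives A = -10/41, B = -25/82, so u_p = -25*sin(4*t)/82 - 10*cos(4*t)/41.
General solution: u = -25*sin(4*t)/82 - 10*cos(4*t)/41 + C1*cos(5*t)*exp(t) + C2*exp(t)*sin(5*t).
Apply the initial conditions: u(0) = -10/41 + C1 = -1 and u'(0) = -50/41 + C1 + 5*C2 = -4. Solving gives C1 = -31/41, C2 = -83/205.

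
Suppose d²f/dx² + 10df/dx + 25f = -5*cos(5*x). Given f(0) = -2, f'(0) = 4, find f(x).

f = -2*exp(-5*x) - sin(5*x)/10 - 11*x*exp(-5*x)/2

Characteristic equation r² + 10r + 25 = 0 has discriminant (10)² - 4·(25) = 0, so r = -5 is a repeated root.
Hence f_h = (C1 + C2*x)*exp(-5*x).
Try f_p = A*cos(5*x) + B*sin(5*x). Substituting and equating the coefficients of cos(5x) and sin(5x) gives A = 0, B = -1/10, so f_p = -sin(5*x)/10.
General solution: f = -sin(5*x)/10 + C1*exp(-5*x) + C2*x*exp(-5*x).
Apply the initial conditions: f(0) = C1 = -2 and f'(0) = -1/2 + C2 - 5*C1 = 4. Solving gives C1 = -2, C2 = -11/2.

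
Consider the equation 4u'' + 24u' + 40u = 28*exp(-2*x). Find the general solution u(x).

Divide through by 4: u'' + 6u' + 10u = 7*exp(-2*x).
Characteristic equation r² + 6r + 10 = 0 has discriminant (6)² - 4·(10) = -4 < 0, so r = -3 ± i.
Hence u_h = C1*cos(x)*exp(-3*x) + C2*exp(-3*x)*sin(x).
Try u_p = A*exp(-2*x). Substituting into the equation and dividing by exp(-2*x) gives A = 7/2, so u_p = 7*exp(-2*x)/2.

u = 7*exp(-2*x)/2 + C1*cos(x)*exp(-3*x) + C2*exp(-3*x)*sin(x)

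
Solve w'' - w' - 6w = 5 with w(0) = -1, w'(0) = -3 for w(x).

Characteristic equation r² - r - 6 = 0 factors as (r + 2)(r - 3) = 0, so r = -2, 3.
Hence w_h = C1*exp(-2*x) + C2*exp(3*x).
For the particular solution try w_p = A0. Substituting and matching coefficients of each power of x gives A0 = -5/6, so w_p = -5/6.
General solution: w = -5/6 + C1*exp(-2*x) + C2*exp(3*x).
Apply the initial conditions: w(0) = -5/6 + C1 + C2 = -1 and w'(0) = -2*C1 + 3*C2 = -3. Solving gives C1 = 1/2, C2 = -2/3.

w = -5/6 + exp(-2*x)/2 - 2*exp(3*x)/3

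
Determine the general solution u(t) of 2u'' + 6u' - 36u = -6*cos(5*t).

u = -45*sin(5*t)/2074 + 129*cos(5*t)/2074 + C1*exp(-6*t) + C2*exp(3*t)

Divide through by 2: u'' + 3u' - 18u = -3*cos(5*t).
Characteristic equation r² + 3r - 18 = 0 factors as (r + 6)(r - 3) = 0, so r = -6, 3.
Hence u_h = C1*exp(-6*t) + C2*exp(3*t).
Try u_p = A*cos(5*t) + B*sin(5*t). Substituting and equating the coefficients of cos(5t) and sin(5t) gives A = 129/2074, B = -45/2074, so u_p = -45*sin(5*t)/2074 + 129*cos(5*t)/2074.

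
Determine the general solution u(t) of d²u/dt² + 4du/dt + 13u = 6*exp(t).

Characteristic equation r² + 4r + 13 = 0 has discriminant (4)² - 4·(13) = -36 < 0, so r = -2 ± 3i.
Hence u_h = C1*cos(3*t)*exp(-2*t) + C2*exp(-2*t)*sin(3*t).
Try u_p = A*exp(t). Substituting into the equation and dividing by exp(t) gives A = 1/3, so u_p = exp(t)/3.

u = exp(t)/3 + C1*cos(3*t)*exp(-2*t) + C2*exp(-2*t)*sin(3*t)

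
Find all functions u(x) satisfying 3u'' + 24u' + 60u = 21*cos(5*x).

Divide through by 3: u'' + 8u' + 20u = 7*cos(5*x).
Characteristic equation r² + 8r + 20 = 0 has discriminant (8)² - 4·(20) = -16 < 0, so r = -4 ± 2i.
Hence u_h = C1*cos(2*x)*exp(-4*x) + C2*exp(-4*x)*sin(2*x).
Try u_p = A*cos(5*x) + B*sin(5*x). Substituting and equating the coefficients of cos(5x) and sin(5x) gives A = -7/325, B = 56/325, so u_p = -7*cos(5*x)/325 + 56*sin(5*x)/325.

u = -7*cos(5*x)/325 + 56*sin(5*x)/325 + C1*cos(2*x)*exp(-4*x) + C2*exp(-4*x)*sin(2*x)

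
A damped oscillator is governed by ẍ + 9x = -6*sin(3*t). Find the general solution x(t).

Characteristic equation r² + 9 = 0 has discriminant (0)² - 4·(9) = -36 < 0, so r = ± 3i.
Hence x_h = C1*cos(3*t) + C2*sin(3*t).
Since ±3i are characteristic roots, multiply the trial by t. Try x_p = t*(A*cos(3*t) + B*sin(3*t)). Substituting and equating the coefficients of cos(3t) and sin(3t) gives A = 1, B = 0, so x_p = t*cos(3*t).

x = C1*cos(3*t) + C2*sin(3*t) + t*cos(3*t)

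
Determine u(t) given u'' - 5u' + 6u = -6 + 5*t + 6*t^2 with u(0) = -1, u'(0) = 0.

u = 3/4 + t**2 - 11*exp(2*t)/4 + 5*t/2 + exp(3*t)

Characteristic equation r² - 5r + 6 = 0 factors as (r - 3)(r - 2) = 0, so r = 3, 2.
Hence u_h = C1*exp(3*t) + C2*exp(2*t).
For the particular solution try u_p = A0 + A1*t + A2*t^2. Substituting and matching coefficients of each power of t gives A0 = 3/4, A1 = 5/2, A2 = 1, so u_p = 3/4 + t^2 + 5*t/2.
General solution: u = 3/4 + t^2 + 5*t/2 + C1*exp(3*t) + C2*exp(2*t).
Apply the initial conditions: u(0) = 3/4 + C1 + C2 = -1 and u'(0) = 5/2 + 2*C2 + 3*C1 = 0. Solving gives C1 = 1, C2 = -11/4.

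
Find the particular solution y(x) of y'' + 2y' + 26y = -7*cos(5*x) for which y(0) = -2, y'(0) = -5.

y = -70*sin(5*x)/101 - 7*cos(5*x)/101 - 195*cos(5*x)*exp(-x)/101 - 70*exp(-x)*sin(5*x)/101

Characteristic equation r² + 2r + 26 = 0 has discriminant (2)² - 4·(26) = -100 < 0, so r = -1 ± 5i.
Hence y_h = C1*cos(5*x)*exp(-x) + C2*exp(-x)*sin(5*x).
Try y_p = A*cos(5*x) + B*sin(5*x). Substituting and equating the coefficients of cos(5x) and sin(5x) gives A = -7/101, B = -70/101, so y_p = -70*sin(5*x)/101 - 7*cos(5*x)/101.
General solution: y = -70*sin(5*x)/101 - 7*cos(5*x)/101 + C1*cos(5*x)*exp(-x) + C2*exp(-x)*sin(5*x).
Apply the initial conditions: y(0) = -7/101 + C1 = -2 and y'(0) = -350/101 - C1 + 5*C2 = -5. Solving gives C1 = -195/101, C2 = -70/101.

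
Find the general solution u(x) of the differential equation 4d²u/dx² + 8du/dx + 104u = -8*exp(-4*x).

u = -exp(-4*x)/17 + C1*cos(5*x)*exp(-x) + C2*exp(-x)*sin(5*x)

Divide through by 4: u'' + 2u' + 26u = -2*exp(-4*x).
Characteristic equation r² + 2r + 26 = 0 has discriminant (2)² - 4·(26) = -100 < 0, so r = -1 ± 5i.
Hence u_h = C1*cos(5*x)*exp(-x) + C2*exp(-x)*sin(5*x).
Try u_p = A*exp(-4*x). Substituting into the equation and dividing by exp(-4*x) gives A = -1/17, so u_p = -exp(-4*x)/17.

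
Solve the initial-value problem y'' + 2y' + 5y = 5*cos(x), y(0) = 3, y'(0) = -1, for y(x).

Characteristic equation r² + 2r + 5 = 0 has discriminant (2)² - 4·(5) = -16 < 0, so r = -1 ± 2i.
Hence y_h = C1*cos(2*x)*exp(-x) + C2*exp(-x)*sin(2*x).
Try y_p = A*cos(x) + B*sin(x). Substituting and equating the coefficients of cos(x) and sin(x) gives A = 1, B = 1/2, so y_p = sin(x)/2 + cos(x).
General solution: y = sin(x)/2 + C1*cos(2*x)*exp(-x) + C2*exp(-x)*sin(2*x) + cos(x).
Apply the initial conditions: y(0) = 1 + C1 = 3 and y'(0) = 1/2 - C1 + 2*C2 = -1. Solving gives C1 = 2, C2 = 1/4.

y = sin(x)/2 + 2*cos(2*x)*exp(-x) + exp(-x)*sin(2*x)/4 + cos(x)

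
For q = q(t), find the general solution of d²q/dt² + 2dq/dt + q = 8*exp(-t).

q = C1*exp(-t) + 4*t**2*exp(-t) + C2*t*exp(-t)

Characteristic equation r² + 2r + 1 = 0 has discriminant (2)² - 4·(1) = 0, so r = -1 is a repeated root.
Hence q_h = (C1 + C2*t)*exp(-t).
Since exp(-t) solves the homogeneous equation (r = -1 is a root of multiplicity 2), multiply the trial by t^2. Try q_p = A*t^2*exp(-t). Substituting into the equation and dividing by exp(-t) gives A = 4, so q_p = 4*t^2*exp(-t).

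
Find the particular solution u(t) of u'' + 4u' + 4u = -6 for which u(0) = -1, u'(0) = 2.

Characteristic equation r² + 4r + 4 = 0 has discriminant (4)² - 4·(4) = 0, so r = -2 is a repeated root.
Hence u_h = (C1 + C2*t)*exp(-2*t).
For the particular solution try u_p = A0. Substituting and matching coefficients of each power of t gives A0 = -3/2, so u_p = -3/2.
General solution: u = -3/2 + C1*exp(-2*t) + C2*t*exp(-2*t).
Apply the initial conditions: u(0) = -3/2 + C1 = -1 and u'(0) = C2 - 2*C1 = 2. Solving gives C1 = 1/2, C2 = 3.

u = -3/2 + exp(-2*t)/2 + 3*t*exp(-2*t)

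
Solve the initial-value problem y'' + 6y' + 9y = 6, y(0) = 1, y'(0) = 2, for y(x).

Characteristic equation r² + 6r + 9 = 0 has discriminant (6)² - 4·(9) = 0, so r = -3 is a repeated root.
Hence y_h = (C1 + C2*x)*exp(-3*x).
For the particular solution try y_p = A0. Substituting and matching coefficients of each power of x gives A0 = 2/3, so y_p = 2/3.
General solution: y = 2/3 + C1*exp(-3*x) + C2*x*exp(-3*x).
Apply the initial conditions: y(0) = 2/3 + C1 = 1 and y'(0) = C2 - 3*C1 = 2. Solving gives C1 = 1/3, C2 = 3.

y = 2/3 + exp(-3*x)/3 + 3*x*exp(-3*x)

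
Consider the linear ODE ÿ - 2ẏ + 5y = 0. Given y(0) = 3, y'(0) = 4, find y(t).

y = exp(t)*sin(2*t)/2 + 3*cos(2*t)*exp(t)

Characteristic equation r² - 2r + 5 = 0 has discriminant (-2)² - 4·(5) = -16 < 0, so r = 1 ± 2i.
Hence y_h = C1*cos(2*t)*exp(t) + C2*exp(t)*sin(2*t).
Apply the initial conditions: y(0) = C1 = 3 and y'(0) = C1 + 2*C2 = 4. Solving gives C1 = 3, C2 = 1/2.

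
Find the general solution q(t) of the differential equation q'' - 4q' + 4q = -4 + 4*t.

Characteristic equation r² - 4r + 4 = 0 has discriminant (-4)² - 4·(4) = 0, so r = 2 is a repeated root.
Hence q_h = (C1 + C2*t)*exp(2*t).
For the particular solution try q_p = A0 + A1*t. Substituting and matching coefficients of each power of t gives A0 = 0, A1 = 1, so q_p = t.

q = t + C1*exp(2*t) + C2*t*exp(2*t)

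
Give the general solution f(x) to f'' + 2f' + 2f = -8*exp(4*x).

f = -4*exp(4*x)/13 + C1*cos(x)*exp(-x) + C2*exp(-x)*sin(x)

Characteristic equation r² + 2r + 2 = 0 has discriminant (2)² - 4·(2) = -4 < 0, so r = -1 ± i.
Hence f_h = C1*cos(x)*exp(-x) + C2*exp(-x)*sin(x).
Try f_p = A*exp(4*x). Substituting into the equation and dividing by exp(4*x) gives A = -4/13, so f_p = -4*exp(4*x)/13.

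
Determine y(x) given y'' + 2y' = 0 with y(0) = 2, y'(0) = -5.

y = -1/2 + 5*exp(-2*x)/2

Characteristic equation r² + 2r = 0 factors as (r + 2)r = 0, so r = -2, 0.
Hence y_h = C1*exp(-2*x) + C2.
Apply the initial conditions: y(0) = C1 + C2 = 2 and y'(0) = -2*C1 = -5. Solving gives C1 = 5/2, C2 = -1/2.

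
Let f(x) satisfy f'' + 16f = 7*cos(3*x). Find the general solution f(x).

Characteristic equation r² + 16 = 0 has discriminant (0)² - 4·(16) = -64 < 0, so r = ± 4i.
Hence f_h = C1*cos(4*x) + C2*sin(4*x).
Try f_p = A*cos(3*x) + B*sin(3*x). Substituting and equating the coefficients of cos(3x) and sin(3x) gives A = 1, B = 0, so f_p = cos(3*x).

f = C1*cos(4*x) + C2*sin(4*x) + cos(3*x)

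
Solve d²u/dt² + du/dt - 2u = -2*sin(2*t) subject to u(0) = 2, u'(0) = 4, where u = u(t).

Characteristic equation r² + r - 2 = 0 factors as (r + 2)(r - 1) = 0, so r = -2, 1.
Hence u_h = C1*exp(-2*t) + C2*exp(t).
Try u_p = A*cos(2*t) + B*sin(2*t). Substituting and equating the coefficients of cos(2t) and sin(2t) gives A = 1/10, B = 3/10, so u_p = cos(2*t)/10 + 3*sin(2*t)/10.
General solution: u = cos(2*t)/10 + 3*sin(2*t)/10 + C1*exp(-2*t) + C2*exp(t).
Apply the initial conditions: u(0) = 1/10 + C1 + C2 = 2 and u'(0) = 3/5 + C2 - 2*C1 = 4. Solving gives C1 = -1/2, C2 = 12/5.

u = -exp(-2*t)/2 + cos(2*t)/10 + 3*sin(2*t)/10 + 12*exp(t)/5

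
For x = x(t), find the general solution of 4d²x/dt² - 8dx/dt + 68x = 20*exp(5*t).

x = 5*exp(5*t)/32 + C1*cos(4*t)*exp(t) + C2*exp(t)*sin(4*t)

Divide through by 4: x'' - 2x' + 17x = 5*exp(5*t).
Characteristic equation r² - 2r + 17 = 0 has discriminant (-2)² - 4·(17) = -64 < 0, so r = 1 ± 4i.
Hence x_h = C1*cos(4*t)*exp(t) + C2*exp(t)*sin(4*t).
Try x_p = A*exp(5*t). Substituting into the equation and dividing by exp(5*t) gives A = 5/32, so x_p = 5*exp(5*t)/32.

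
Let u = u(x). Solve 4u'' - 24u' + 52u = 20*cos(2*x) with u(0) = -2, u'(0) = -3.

u = -4*sin(2*x)/15 + cos(2*x)/5 - 11*cos(2*x)*exp(3*x)/5 + 31*exp(3*x)*sin(2*x)/15

Divide through by 4: u'' - 6u' + 13u = 5*cos(2*x).
Characteristic equation r² - 6r + 13 = 0 has discriminant (-6)² - 4·(13) = -16 < 0, so r = 3 ± 2i.
Hence u_h = C1*cos(2*x)*exp(3*x) + C2*exp(3*x)*sin(2*x).
Try u_p = A*cos(2*x) + B*sin(2*x). Substituting and equating the coefficients of cos(2x) and sin(2x) gives A = 1/5, B = -4/15, so u_p = -4*sin(2*x)/15 + cos(2*x)/5.
General solution: u = -4*sin(2*x)/15 + cos(2*x)/5 + C1*cos(2*x)*exp(3*x) + C2*exp(3*x)*sin(2*x).
Apply the initial conditions: u(0) = 1/5 + C1 = -2 and u'(0) = -8/15 + 2*C2 + 3*C1 = -3. Solving gives C1 = -11/5, C2 = 31/15.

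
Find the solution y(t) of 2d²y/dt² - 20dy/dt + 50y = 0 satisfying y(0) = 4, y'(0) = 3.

y = 4*exp(5*t) - 17*t*exp(5*t)

Divide through by 2: y'' - 10y' + 25y = 0.
Characteristic equation r² - 10r + 25 = 0 has discriminant (-10)² - 4·(25) = 0, so r = 5 is a repeated root.
Hence y_h = (C1 + C2*t)*exp(5*t).
Apply the initial conditions: y(0) = C1 = 4 and y'(0) = C2 + 5*C1 = 3. Solving gives C1 = 4, C2 = -17.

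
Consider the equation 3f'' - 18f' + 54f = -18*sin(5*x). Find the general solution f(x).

Divide through by 3: f'' - 6f' + 18f = -6*sin(5*x).
Characteristic equation r² - 6r + 18 = 0 has discriminant (-6)² - 4·(18) = -36 < 0, so r = 3 ± 3i.
Hence f_h = C1*cos(3*x)*exp(3*x) + C2*exp(3*x)*sin(3*x).
Try f_p = A*cos(5*x) + B*sin(5*x). Substituting and equating the coefficients of cos(5x) and sin(5x) gives A = -180/949, B = 42/949, so f_p = -180*cos(5*x)/949 + 42*sin(5*x)/949.

f = -180*cos(5*x)/949 + 42*sin(5*x)/949 + C1*cos(3*x)*exp(3*x) + C2*exp(3*x)*sin(3*x)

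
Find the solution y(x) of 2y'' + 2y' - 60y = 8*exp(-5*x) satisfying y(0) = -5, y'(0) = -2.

y = -158*exp(5*x)/55 - 19*exp(-6*x)/11 - 2*exp(-5*x)/5

Divide through by 2: y'' + y' - 30y = 4*exp(-5*x).
Characteristic equation r² + r - 30 = 0 factors as (r + 6)(r - 5) = 0, so r = -6, 5.
Hence y_h = C1*exp(-6*x) + C2*exp(5*x).
Try y_p = A*exp(-5*x). Substituting into the equation and dividing by exp(-5*x) gives A = -2/5, so y_p = -2*exp(-5*x)/5.
General solution: y = -2*exp(-5*x)/5 + C1*exp(-6*x) + C2*exp(5*x).
Apply the initial conditions: y(0) = -2/5 + C1 + C2 = -5 and y'(0) = 2 - 6*C1 + 5*C2 = -2. Solving gives C1 = -19/11, C2 = -158/55.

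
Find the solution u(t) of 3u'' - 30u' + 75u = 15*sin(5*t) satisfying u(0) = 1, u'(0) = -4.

u = cos(5*t)/10 + 9*exp(5*t)/10 - 17*t*exp(5*t)/2

Divide through by 3: u'' - 10u' + 25u = 5*sin(5*t).
Characteristic equation r² - 10r + 25 = 0 has discriminant (-10)² - 4·(25) = 0, so r = 5 is a repeated root.
Hence u_h = (C1 + C2*t)*exp(5*t).
Try u_p = A*cos(5*t) + B*sin(5*t). Substituting and equating the coefficients of cos(5t) and sin(5t) gives A = 1/10, B = 0, so u_p = cos(5*t)/10.
General solution: u = cos(5*t)/10 + C1*exp(5*t) + C2*t*exp(5*t).
Apply the initial conditions: u(0) = 1/10 + C1 = 1 and u'(0) = C2 + 5*C1 = -4. Solving gives C1 = 9/10, C2 = -17/2.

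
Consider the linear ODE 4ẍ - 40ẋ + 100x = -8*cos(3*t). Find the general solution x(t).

Divide through by 4: x'' - 10x' + 25x = -2*cos(3*t).
Characteristic equation r² - 10r + 25 = 0 has discriminant (-10)² - 4·(25) = 0, so r = 5 is a repeated root.
Hence x_h = (C1 + C2*t)*exp(5*t).
Try x_p = A*cos(3*t) + B*sin(3*t). Substituting and equating the coefficients of cos(3t) and sin(3t) gives A = -8/289, B = 15/289, so x_p = -8*cos(3*t)/289 + 15*sin(3*t)/289.

x = -8*cos(3*t)/289 + 15*sin(3*t)/289 + C1*exp(5*t) + C2*t*exp(5*t)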